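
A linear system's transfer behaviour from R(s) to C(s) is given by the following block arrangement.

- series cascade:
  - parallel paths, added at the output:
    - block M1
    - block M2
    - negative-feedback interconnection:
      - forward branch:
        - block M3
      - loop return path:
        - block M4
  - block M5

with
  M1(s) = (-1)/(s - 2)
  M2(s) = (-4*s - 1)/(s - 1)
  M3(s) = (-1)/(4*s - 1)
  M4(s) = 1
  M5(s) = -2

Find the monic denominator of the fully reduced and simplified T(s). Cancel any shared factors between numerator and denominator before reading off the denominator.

Answer: s^3 - 7*s^2/2 + 7*s/2 - 1

Working:
1. collapse the loop (M3 forward, M4 return) gives (-1)/(4*s - 2)
2. add M1, M2, [M3/(1+M3*M4)] (parallel) gives (-16*s^3 + 31*s^2 + 3*s - 8)/(4*s^3 - 14*s^2 + 14*s - 4)
3. multiply (M1+M2+[M3/(1+M3*M4)]), M5 (series) gives (16*s^3 - 31*s^2 - 3*s + 8)/(2*s^3 - 7*s^2 + 7*s - 2)
T(s) is the step-3 result (common factors already cancelled). Leading coefficient of the denominator: 2. Divide through by 2 for the monic polynomial.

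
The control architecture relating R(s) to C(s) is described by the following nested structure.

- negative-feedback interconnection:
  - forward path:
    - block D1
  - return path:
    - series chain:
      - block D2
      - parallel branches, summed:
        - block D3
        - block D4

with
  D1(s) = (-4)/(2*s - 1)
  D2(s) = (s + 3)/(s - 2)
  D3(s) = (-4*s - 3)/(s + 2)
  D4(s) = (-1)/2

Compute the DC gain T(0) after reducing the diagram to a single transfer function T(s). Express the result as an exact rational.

Step 1: add D3, D4 (parallel), giving (-9*s - 8)/(2*s + 4)
Step 2: reduce the series chain D2, (D3+D4), giving (-9*s^2 - 35*s - 24)/(2*s^2 - 8)
Step 3: feedback reduction of D1, (D2*(D3+D4)), giving (16 - 4*s^2)/(2*s^3 + 17*s^2 + 62*s + 52)
The step-3 result is T(s). Setting s = 0: T(0) = 16/52 = 4/13.

Answer: 4/13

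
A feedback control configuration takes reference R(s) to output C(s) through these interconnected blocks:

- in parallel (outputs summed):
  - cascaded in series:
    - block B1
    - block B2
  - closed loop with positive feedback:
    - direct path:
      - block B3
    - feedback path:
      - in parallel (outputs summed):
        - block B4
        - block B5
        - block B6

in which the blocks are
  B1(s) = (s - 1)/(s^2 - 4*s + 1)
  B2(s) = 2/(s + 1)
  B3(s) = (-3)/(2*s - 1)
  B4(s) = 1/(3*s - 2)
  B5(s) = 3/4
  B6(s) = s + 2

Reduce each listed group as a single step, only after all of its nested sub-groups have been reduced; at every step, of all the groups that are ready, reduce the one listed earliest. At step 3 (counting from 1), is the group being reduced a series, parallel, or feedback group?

The answer is feedback.

Reasoning:
Step 1 - combine B1, B2 in series
Step 2 - combine B4, B5, B6 in parallel
Step 3 - apply the feedback formula to B3, (B4+B5+B6)
Step 4 - reduce the parallel group (B1*B2), [B3/(1-B3*(B4+B5+B6))]
Step 3: feedback.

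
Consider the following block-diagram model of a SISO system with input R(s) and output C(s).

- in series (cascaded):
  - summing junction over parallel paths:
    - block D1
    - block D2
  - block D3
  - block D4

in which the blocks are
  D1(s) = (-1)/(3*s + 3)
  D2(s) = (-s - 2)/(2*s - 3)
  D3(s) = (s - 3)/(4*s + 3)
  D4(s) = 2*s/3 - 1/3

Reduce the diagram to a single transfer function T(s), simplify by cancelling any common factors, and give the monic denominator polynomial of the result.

Answer: s^3 + s^2/4 - 15*s/8 - 9/8

Working:
1. add D1, D2 (parallel); result (-3*s^2 - 11*s - 3)/(6*s^2 - 3*s - 9)
2. series reduction of (D1+D2), D3, D4; result (-6*s^4 - s^3 + 62*s^2 - 12*s - 9)/(72*s^3 + 18*s^2 - 135*s - 81)
T(s) is the step-2 result (common factors already cancelled). Leading coefficient of the denominator: 72. Divide through by 72 for the monic polynomial.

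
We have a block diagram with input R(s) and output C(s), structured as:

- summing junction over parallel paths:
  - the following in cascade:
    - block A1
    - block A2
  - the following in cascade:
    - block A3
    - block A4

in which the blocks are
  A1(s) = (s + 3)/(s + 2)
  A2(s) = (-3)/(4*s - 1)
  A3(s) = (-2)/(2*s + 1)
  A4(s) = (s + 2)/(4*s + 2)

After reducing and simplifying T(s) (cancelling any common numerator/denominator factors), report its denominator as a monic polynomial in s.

[1] combine A1, A2 in series; result (-3*s - 9)/(4*s^2 + 7*s - 2)
[2] combine A3, A4 in series; result (-s - 2)/(4*s^2 + 4*s + 1)
[3] reduce the parallel group (A1*A2), (A3*A4); result (-16*s^3 - 63*s^2 - 51*s - 5)/(16*s^4 + 44*s^3 + 24*s^2 - s - 2)
No further cancellation is possible in the step-3 result, so that is T(s). Its denominator becomes monic after dividing by the leading coefficient 16.

Hence the answer: s^4 + 11*s^3/4 + 3*s^2/2 - s/16 - 1/8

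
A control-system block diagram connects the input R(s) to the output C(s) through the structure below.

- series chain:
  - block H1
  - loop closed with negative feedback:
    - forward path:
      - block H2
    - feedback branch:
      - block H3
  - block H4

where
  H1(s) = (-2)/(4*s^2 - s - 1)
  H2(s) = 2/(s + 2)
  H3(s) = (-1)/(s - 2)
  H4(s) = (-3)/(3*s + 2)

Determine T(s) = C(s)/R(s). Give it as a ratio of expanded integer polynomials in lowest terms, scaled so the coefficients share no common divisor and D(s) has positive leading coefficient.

Step 1: feedback reduction of H2, H3 = (2*s - 4)/(s^2 - 6)
Step 2: series reduction of H1, [H2/(1+H2*H3)], H4; the result is T(s) itself (integer coefficients, no common factor, positive leading denominator coefficient)

Therefore the answer is (12*s - 24)/(12*s^5 + 5*s^4 - 77*s^3 - 32*s^2 + 30*s + 12).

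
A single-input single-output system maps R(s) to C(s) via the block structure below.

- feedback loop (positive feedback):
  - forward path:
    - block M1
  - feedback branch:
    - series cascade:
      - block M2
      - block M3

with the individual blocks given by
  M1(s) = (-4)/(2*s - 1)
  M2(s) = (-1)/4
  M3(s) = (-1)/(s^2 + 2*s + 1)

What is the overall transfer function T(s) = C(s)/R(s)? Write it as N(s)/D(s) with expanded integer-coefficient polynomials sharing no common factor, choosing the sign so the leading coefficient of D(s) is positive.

1. series reduction of M2, M3 = 1/(4*s^2 + 8*s + 4)
2. reduce the feedback loop with forward M1 and return (M2*M3) - this is the overall T(s), already in the required normalized form

Therefore the answer is (-4*s^2 - 8*s - 4)/(2*s^3 + 3*s^2).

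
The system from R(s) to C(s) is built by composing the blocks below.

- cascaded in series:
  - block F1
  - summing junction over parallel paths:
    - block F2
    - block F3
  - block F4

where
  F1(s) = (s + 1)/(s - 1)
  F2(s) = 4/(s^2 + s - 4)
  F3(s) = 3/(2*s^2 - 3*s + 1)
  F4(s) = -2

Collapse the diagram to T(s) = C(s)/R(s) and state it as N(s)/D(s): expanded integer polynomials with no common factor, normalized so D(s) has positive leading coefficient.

The answer is (-22*s^3 - 4*s^2 + 34*s + 16)/(2*s^5 - 3*s^4 - 9*s^3 + 23*s^2 - 17*s + 4).

Reasoning:
Step 1 - add F2, F3 (parallel) -> (11*s^2 - 9*s - 8)/(2*s^4 - s^3 - 10*s^2 + 13*s - 4)
Step 2 - multiply F1, (F2+F3), F4 (series), giving the overall T(s)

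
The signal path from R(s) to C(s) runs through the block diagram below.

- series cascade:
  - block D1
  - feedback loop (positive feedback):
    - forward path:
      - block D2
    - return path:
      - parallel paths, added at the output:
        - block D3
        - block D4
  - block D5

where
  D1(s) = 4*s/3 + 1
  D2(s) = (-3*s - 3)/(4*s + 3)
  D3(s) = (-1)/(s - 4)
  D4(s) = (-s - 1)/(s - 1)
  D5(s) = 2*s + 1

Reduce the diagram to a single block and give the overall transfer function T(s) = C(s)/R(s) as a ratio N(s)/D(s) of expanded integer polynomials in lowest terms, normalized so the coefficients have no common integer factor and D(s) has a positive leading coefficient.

Reducing step by step:

(1) combine D3, D4 in parallel; result (-s^2 + 2*s + 5)/(s^2 - 5*s + 4)
(2) close the feedback loop around D2, (D3+D4); result (-3*s^3 + 12*s^2 + 3*s - 12)/(s^3 - 14*s^2 + 22*s + 27)
(3) series reduction of D1, [D2/(1-D2*(D3+D4))], D5, which is the overall transfer function T(s) = C(s)/R(s) in lowest terms

Answer: (-8*s^5 + 22*s^4 + 45*s^3 - 10*s^2 - 37*s - 12)/(s^3 - 14*s^2 + 22*s + 27)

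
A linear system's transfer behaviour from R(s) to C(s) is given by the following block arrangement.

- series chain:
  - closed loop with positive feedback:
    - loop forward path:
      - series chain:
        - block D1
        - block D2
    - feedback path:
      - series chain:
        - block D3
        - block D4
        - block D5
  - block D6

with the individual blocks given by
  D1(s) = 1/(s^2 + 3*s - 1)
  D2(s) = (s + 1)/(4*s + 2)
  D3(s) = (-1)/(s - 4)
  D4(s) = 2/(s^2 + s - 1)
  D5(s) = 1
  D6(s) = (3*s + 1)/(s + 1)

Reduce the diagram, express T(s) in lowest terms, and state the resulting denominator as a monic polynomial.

Step 1: series reduction of D1, D2 = (s + 1)/(4*s^3 + 14*s^2 + 2*s - 2)
Step 2: series reduction of D3, D4, D5 = (-2)/(s^3 - 3*s^2 - 5*s + 4)
Step 3: reduce the feedback loop with forward (D1*D2) and return (D3*D4*D5) = (s^4 - 2*s^3 - 8*s^2 - s + 4)/(4*s^6 + 2*s^5 - 60*s^4 - 62*s^3 + 52*s^2 + 20*s - 6)
Step 4: cascade [(D1*D2)/(1-(D1*D2)*(D3*D4*D5))], D6 = (3*s^4 - 8*s^3 - 18*s^2 + 7*s + 4)/(4*s^6 + 2*s^5 - 60*s^4 - 62*s^3 + 52*s^2 + 20*s - 6)
No further cancellation is possible in the step-4 result, so that is T(s). Its denominator becomes monic after dividing by the leading coefficient 4.

Answer: s^6 + s^5/2 - 15*s^4 - 31*s^3/2 + 13*s^2 + 5*s - 3/2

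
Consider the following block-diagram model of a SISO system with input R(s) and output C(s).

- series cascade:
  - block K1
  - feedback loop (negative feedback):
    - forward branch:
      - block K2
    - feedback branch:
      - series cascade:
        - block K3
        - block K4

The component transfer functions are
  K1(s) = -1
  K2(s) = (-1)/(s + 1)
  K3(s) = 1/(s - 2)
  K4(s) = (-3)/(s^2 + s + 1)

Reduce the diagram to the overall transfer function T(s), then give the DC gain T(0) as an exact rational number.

Answer: -2

Working:
1. reduce the series chain K3, K4: (-3)/(s^3 - s^2 - s - 2)
2. close the feedback loop around K2, (K3*K4): (-s^3 + s^2 + s + 2)/(s^4 - 2*s^2 - 3*s + 1)
3. cascade K1, [K2/(1+K2*(K3*K4))]: (s^3 - s^2 - s - 2)/(s^4 - 2*s^2 - 3*s + 1)
That last expression is T(s); at s = 0 only the constant terms survive, so T(0) = -2/1 = -2.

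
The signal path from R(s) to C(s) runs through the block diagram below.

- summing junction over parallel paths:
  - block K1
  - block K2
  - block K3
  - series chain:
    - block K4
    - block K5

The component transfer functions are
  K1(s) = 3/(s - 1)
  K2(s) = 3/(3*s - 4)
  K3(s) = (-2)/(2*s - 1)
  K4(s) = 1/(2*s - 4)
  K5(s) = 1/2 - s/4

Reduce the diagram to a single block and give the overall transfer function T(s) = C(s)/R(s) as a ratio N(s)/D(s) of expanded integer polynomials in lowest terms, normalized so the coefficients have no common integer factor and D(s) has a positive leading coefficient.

The answer is (-6*s^3 + 161*s^2 - 239*s + 60)/(48*s^3 - 136*s^2 + 120*s - 32).

Reasoning:
[1] multiply K4, K5 (series) = (-1)/8
[2] combine K1, K2, K3, (K4*K5) in parallel: this yields T(s), and no further normalization is needed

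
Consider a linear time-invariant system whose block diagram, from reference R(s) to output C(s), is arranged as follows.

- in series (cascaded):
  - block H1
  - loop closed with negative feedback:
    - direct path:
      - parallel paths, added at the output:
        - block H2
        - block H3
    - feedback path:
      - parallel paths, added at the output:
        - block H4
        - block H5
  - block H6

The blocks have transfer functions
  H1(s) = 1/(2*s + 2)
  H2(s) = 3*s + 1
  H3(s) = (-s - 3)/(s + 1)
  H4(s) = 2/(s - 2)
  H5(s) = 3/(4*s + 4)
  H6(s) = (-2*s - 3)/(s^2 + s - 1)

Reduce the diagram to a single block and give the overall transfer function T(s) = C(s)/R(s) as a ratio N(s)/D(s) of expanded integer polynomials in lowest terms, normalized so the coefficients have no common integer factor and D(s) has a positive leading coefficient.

[1] add H2, H3 (parallel); result (3*s^2 + 3*s - 2)/(s + 1)
[2] reduce the parallel group H4, H5; result (11*s + 2)/(4*s^2 - 4*s - 8)
[3] reduce the feedback loop with forward (H2+H3) and return (H4+H5); result (12*s^4 - 44*s^2 - 16*s + 16)/(37*s^3 + 39*s^2 - 28*s - 12)
[4] multiply H1, [(H2+H3)/(1+(H2+H3)*(H4+H5))], H6 (series), giving the overall T(s)

Final answer: (-12*s^4 - 6*s^3 + 50*s^2 + 32*s - 24)/(37*s^5 + 76*s^4 - 26*s^3 - 79*s^2 + 16*s + 12)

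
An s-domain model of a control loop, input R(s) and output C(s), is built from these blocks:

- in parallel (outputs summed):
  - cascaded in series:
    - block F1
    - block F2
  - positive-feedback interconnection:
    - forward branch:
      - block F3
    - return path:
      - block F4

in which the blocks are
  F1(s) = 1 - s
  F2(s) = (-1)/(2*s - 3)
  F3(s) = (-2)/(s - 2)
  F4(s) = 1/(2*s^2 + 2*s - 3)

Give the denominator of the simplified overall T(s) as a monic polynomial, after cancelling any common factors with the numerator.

First reduce the diagram to T(s).

(1) reduce the series chain F1, F2 gives (s - 1)/(2*s - 3)
(2) collapse the loop (F3 forward, F4 return) gives (-4*s^2 - 4*s + 6)/(2*s^3 - 2*s^2 - 7*s + 8)
(3) reduce the parallel group (F1*F2), [F3/(1-F3*F4)] gives (2*s^4 - 12*s^3 - s^2 + 39*s - 26)/(4*s^4 - 10*s^3 - 8*s^2 + 37*s - 24)
T(s) is the step-3 result (common factors already cancelled). Leading coefficient of the denominator: 4. Divide through by 4 for the monic polynomial.

Answer: s^4 - 5*s^3/2 - 2*s^2 + 37*s/4 - 6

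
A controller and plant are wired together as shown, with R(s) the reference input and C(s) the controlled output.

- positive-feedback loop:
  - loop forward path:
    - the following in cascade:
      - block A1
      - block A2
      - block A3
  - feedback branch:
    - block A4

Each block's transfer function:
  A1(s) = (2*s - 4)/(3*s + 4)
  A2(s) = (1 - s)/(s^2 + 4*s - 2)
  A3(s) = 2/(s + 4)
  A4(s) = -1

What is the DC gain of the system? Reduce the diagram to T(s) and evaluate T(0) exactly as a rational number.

The answer is 1/5.

Reasoning:
1. combine A1, A2, A3 in series gives (-4*s^2 + 12*s - 8)/(3*s^4 + 28*s^3 + 74*s^2 + 32*s - 32)
2. reduce the feedback loop with forward (A1*A2*A3) and return A4 gives (-4*s^2 + 12*s - 8)/(3*s^4 + 28*s^3 + 70*s^2 + 44*s - 40)
The step-2 result is T(s). Setting s = 0: T(0) = -8/(-40) = 1/5.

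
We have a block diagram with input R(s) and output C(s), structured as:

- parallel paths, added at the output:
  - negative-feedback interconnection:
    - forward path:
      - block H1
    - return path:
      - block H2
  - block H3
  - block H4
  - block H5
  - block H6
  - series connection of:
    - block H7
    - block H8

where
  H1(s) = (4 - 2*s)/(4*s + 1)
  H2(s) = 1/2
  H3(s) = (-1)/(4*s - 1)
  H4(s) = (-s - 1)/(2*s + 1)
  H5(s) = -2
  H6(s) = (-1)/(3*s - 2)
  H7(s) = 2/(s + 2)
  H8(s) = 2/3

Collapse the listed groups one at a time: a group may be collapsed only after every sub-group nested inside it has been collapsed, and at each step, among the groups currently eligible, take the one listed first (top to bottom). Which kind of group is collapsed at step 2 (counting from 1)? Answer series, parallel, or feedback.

(1) collapse the loop (H1 forward, H2 return)
(2) multiply H7, H8 (series)
(3) sum the parallel branches [H1/(1+H1*H2)], H3, H4, H5, H6, (H7*H8)
Step 2 collapses a series group.

Therefore the answer is series.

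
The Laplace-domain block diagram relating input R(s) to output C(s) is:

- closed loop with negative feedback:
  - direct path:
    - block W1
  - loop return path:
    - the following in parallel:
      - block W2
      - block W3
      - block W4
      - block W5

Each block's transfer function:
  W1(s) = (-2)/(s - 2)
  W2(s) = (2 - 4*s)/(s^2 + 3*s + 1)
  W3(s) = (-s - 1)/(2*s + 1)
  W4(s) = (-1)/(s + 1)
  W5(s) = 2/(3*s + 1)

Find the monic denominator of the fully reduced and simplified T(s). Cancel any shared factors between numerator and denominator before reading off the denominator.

First reduce the diagram to T(s).

[1] combine W2, W3, W4, W5 in parallel: (-3*s^5 - 42*s^4 - 66*s^3 - 23*s^2 + 4*s + 2)/(6*s^5 + 29*s^4 + 45*s^3 + 30*s^2 + 9*s + 1)
[2] reduce the feedback loop with forward W1 and return (W2+W3+W4+W5): (-12*s^5 - 58*s^4 - 90*s^3 - 60*s^2 - 18*s - 2)/(6*s^6 + 23*s^5 + 71*s^4 + 72*s^3 - 5*s^2 - 25*s - 6)
The result of step 2 is T(s) in lowest terms. Its denominator has leading coefficient 6; dividing the denominator through by 6 makes it monic.

Answer: s^6 + 23*s^5/6 + 71*s^4/6 + 12*s^3 - 5*s^2/6 - 25*s/6 - 1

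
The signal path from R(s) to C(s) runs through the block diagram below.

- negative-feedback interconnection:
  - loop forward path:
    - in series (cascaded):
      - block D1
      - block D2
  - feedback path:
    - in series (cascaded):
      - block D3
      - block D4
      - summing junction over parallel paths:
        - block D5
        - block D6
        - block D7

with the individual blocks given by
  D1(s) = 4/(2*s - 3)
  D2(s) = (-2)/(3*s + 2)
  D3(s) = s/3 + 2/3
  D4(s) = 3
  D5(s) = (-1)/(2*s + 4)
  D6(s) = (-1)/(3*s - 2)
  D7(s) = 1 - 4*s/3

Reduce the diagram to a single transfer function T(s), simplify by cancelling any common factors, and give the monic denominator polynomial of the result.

The answer is s^3 - s^2/6 - 94*s/75 + 26/25.

Reasoning:
(1) reduce the series chain D1, D2; result (-8)/(6*s^2 - 5*s - 6)
(2) combine D5, D6, D7 in parallel; result (-24*s^3 - 14*s^2 + 41*s - 30)/(18*s^2 + 24*s - 24)
(3) combine D3, D4, (D5+D6+D7) in series; result (-24*s^3 - 14*s^2 + 41*s - 30)/(18*s - 12)
(4) apply the feedback formula to (D1*D2), (D3*D4*(D5+D6+D7)); result (48 - 72*s)/(150*s^3 - 25*s^2 - 188*s + 156)
No further cancellation is possible in the step-4 result, so that is T(s). Its denominator becomes monic after dividing by the leading coefficient 150.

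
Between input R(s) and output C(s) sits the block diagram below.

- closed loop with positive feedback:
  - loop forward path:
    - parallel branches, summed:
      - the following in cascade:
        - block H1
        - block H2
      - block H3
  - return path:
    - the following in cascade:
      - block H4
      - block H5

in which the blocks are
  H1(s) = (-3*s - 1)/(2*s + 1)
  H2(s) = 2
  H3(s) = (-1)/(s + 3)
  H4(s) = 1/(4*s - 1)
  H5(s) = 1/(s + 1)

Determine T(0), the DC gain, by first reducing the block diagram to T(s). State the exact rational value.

Step 1. combine H1, H2 in series gives (-6*s - 2)/(2*s + 1)
Step 2. combine (H1*H2), H3 in parallel gives (-6*s^2 - 22*s - 7)/(2*s^2 + 7*s + 3)
Step 3. reduce the series chain H4, H5 gives 1/(4*s^2 + 3*s - 1)
Step 4. close the feedback loop around ((H1*H2)+H3), (H4*H5) gives (-24*s^4 - 106*s^3 - 88*s^2 + s + 7)/(8*s^4 + 34*s^3 + 37*s^2 + 24*s + 4)
That last expression is T(s); at s = 0 only the constant terms survive, so T(0) = 7/4.

Answer: 7/4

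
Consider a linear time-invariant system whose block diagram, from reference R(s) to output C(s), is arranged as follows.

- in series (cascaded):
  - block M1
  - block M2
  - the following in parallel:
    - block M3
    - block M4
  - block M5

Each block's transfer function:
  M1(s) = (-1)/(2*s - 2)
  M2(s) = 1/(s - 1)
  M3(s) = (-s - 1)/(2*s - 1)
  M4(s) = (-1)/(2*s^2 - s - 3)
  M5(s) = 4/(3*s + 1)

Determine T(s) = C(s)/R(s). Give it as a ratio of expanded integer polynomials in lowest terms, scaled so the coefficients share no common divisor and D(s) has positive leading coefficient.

The answer is (4*s^3 + 2*s^2 - 4*s - 8)/(12*s^6 - 32*s^5 + 9*s^4 + 34*s^3 - 24*s^2 - 2*s + 3).

Reasoning:
Step 1. sum the parallel branches M3, M4: (-2*s^3 - s^2 + 2*s + 4)/(4*s^3 - 4*s^2 - 5*s + 3)
Step 2. combine M1, M2, (M3+M4), M5 in series: this yields T(s), and no further normalization is needed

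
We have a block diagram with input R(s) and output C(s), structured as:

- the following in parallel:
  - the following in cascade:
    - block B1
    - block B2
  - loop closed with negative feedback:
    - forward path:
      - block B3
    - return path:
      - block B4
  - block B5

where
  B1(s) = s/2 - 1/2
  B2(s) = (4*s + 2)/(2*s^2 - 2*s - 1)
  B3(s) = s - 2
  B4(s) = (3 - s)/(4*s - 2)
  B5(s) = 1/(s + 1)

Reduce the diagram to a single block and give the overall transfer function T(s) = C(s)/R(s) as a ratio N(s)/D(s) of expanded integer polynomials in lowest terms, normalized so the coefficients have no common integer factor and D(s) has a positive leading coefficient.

(1) reduce the series chain B1, B2 gives (2*s^2 - s - 1)/(2*s^2 - 2*s - 1)
(2) apply the feedback formula to B3, B4 gives (-4*s^2 + 10*s - 4)/(s^2 - 9*s + 8)
(3) add (B1*B2), [B3/(1+B3*B4)], B5 (parallel), giving the overall T(s)

Hence the answer: (-6*s^5 + 5*s^4 - 11*s^3 + 32*s^2 - 12*s - 12)/(2*s^5 - 18*s^4 + 13*s^3 + 26*s^2 - 15*s - 8)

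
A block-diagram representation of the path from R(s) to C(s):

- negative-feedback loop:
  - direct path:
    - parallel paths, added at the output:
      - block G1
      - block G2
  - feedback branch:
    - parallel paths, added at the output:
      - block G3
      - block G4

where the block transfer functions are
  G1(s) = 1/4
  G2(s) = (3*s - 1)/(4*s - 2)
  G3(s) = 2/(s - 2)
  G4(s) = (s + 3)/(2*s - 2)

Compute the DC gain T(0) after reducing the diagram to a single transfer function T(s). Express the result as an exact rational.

Answer: -6/7

Working:
[1] combine G1, G2 in parallel; result (8*s - 3)/(8*s - 4)
[2] combine G3, G4 in parallel; result (s^2 + 5*s - 10)/(2*s^2 - 6*s + 4)
[3] feedback reduction of (G1+G2), (G3+G4); result (16*s^3 - 54*s^2 + 50*s - 12)/(24*s^3 - 19*s^2 - 39*s + 14)
Evaluating the step-3 result (the overall T(s)) at s = 0 gives T(0) = -12/14 = -6/7.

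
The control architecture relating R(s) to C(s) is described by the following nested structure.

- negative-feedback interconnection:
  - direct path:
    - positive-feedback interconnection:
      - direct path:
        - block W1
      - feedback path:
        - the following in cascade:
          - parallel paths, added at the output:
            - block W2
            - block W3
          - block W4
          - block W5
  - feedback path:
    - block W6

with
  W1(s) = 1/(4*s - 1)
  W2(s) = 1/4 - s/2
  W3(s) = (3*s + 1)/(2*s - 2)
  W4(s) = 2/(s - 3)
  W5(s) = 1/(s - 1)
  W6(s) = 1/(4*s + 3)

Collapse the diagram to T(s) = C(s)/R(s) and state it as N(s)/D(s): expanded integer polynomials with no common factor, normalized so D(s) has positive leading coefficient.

Answer: (8*s^4 - 34*s^3 + 26*s^2 + 18*s - 18)/(32*s^5 - 144*s^4 + 148*s^3 + 6*s^2 - 107*s + 9)

Working:
(1) parallel reduction of W2, W3 = (-2*s^2 + 9*s + 1)/(4*s - 4)
(2) cascade (W2+W3), W4, W5 = (-2*s^2 + 9*s + 1)/(2*s^3 - 10*s^2 + 14*s - 6)
(3) apply the feedback formula to W1, ((W2+W3)*W4*W5) = (2*s^3 - 10*s^2 + 14*s - 6)/(8*s^4 - 42*s^3 + 68*s^2 - 47*s + 5)
(4) reduce the feedback loop with forward [W1/(1-W1*((W2+W3)*W4*W5))] and return W6, which is the overall transfer function T(s) = C(s)/R(s) in lowest terms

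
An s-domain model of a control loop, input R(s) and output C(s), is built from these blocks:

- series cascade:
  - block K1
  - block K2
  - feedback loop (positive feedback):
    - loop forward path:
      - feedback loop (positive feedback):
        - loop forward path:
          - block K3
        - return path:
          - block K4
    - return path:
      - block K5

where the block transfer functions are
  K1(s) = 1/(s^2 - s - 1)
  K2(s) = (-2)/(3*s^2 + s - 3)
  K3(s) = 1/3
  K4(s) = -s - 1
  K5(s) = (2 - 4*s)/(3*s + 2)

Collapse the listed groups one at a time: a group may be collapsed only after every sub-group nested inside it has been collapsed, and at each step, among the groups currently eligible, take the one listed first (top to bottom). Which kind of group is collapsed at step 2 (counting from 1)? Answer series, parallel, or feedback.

Answer: feedback

Working:
(1) collapse the loop (K3 forward, K4 return)
(2) feedback reduction of [K3/(1-K3*K4)], K5
(3) series reduction of K1, K2, [[K3/(1-K3*K4)]/(1-[K3/(1-K3*K4)]*K5)]
Step 2 collapses a feedback group.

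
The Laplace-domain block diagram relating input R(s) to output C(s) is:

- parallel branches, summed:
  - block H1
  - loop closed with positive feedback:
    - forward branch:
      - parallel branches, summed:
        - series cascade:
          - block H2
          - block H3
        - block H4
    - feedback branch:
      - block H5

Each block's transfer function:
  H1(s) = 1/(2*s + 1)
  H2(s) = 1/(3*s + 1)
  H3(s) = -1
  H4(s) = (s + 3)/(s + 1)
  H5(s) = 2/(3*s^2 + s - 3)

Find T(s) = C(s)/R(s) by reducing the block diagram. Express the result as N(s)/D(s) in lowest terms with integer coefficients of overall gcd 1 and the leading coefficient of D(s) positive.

(1) reduce the series chain H2, H3 = (-1)/(3*s + 1)
(2) parallel reduction of (H2*H3), H4 = (3*s^2 + 9*s + 2)/(3*s^2 + 4*s + 1)
(3) close the feedback loop around ((H2*H3)+H4), H5 = (9*s^4 + 30*s^3 + 6*s^2 - 25*s - 6)/(9*s^4 + 15*s^3 - 8*s^2 - 29*s - 7)
(4) combine H1, [((H2*H3)+H4)/(1-((H2*H3)+H4)*H5)] in parallel - this is the overall T(s), already in the required normalized form

Answer: (18*s^5 + 78*s^4 + 57*s^3 - 52*s^2 - 66*s - 13)/(18*s^5 + 39*s^4 - s^3 - 66*s^2 - 43*s - 7)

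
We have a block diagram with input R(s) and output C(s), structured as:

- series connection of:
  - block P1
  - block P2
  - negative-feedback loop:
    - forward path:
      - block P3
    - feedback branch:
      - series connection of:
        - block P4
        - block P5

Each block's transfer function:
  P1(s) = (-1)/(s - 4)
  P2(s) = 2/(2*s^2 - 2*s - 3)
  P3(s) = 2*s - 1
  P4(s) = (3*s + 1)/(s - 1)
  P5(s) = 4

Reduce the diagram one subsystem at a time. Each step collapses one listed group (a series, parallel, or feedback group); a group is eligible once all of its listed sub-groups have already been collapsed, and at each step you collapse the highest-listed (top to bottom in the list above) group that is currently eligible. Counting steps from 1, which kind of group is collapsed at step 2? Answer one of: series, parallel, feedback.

Step 1 - series reduction of P4, P5
Step 2 - collapse the loop (P3 forward, (P4*P5) return)
Step 3 - combine P1, P2, [P3/(1+P3*(P4*P5))] in series
Step 2 collapses a feedback group.

Hence the answer: feedback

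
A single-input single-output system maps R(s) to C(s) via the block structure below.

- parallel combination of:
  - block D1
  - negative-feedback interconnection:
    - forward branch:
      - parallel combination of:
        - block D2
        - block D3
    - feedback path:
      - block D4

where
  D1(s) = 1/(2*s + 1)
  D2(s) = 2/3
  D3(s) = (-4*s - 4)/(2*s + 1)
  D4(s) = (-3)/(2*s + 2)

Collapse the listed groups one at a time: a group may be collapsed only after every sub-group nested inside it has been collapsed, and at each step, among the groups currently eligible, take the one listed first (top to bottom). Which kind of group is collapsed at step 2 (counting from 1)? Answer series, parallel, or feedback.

Step 1. combine D2, D3 in parallel
Step 2. reduce the feedback loop with forward (D2+D3) and return D4
Step 3. sum the parallel branches D1, [(D2+D3)/(1+(D2+D3)*D4)]
At step 2 the group reduced is feedback.

Answer: feedback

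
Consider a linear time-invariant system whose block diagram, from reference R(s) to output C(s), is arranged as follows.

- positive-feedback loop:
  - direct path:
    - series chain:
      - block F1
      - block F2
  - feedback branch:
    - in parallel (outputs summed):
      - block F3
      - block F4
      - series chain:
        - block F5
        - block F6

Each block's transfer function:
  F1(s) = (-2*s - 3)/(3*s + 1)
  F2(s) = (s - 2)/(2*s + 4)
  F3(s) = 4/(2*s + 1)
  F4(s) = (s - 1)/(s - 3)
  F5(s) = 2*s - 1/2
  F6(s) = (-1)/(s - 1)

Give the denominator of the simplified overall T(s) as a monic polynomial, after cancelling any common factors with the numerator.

Answer: s^5 + 3*s^4/2 - 103*s^3/8 - 37*s^2/16 + 227*s/16 - 57/8

Working:
(1) reduce the series chain F1, F2; result (-2*s^2 + s + 6)/(6*s^2 + 14*s + 4)
(2) combine F5, F6 in series; result (1 - 4*s)/(2*s - 2)
(3) add F3, F4, (F5*F6) (parallel); result (-4*s^3 + 24*s^2 - 25*s + 23)/(4*s^3 - 14*s^2 + 4*s + 6)
(4) close the feedback loop around (F1*F2), (F3+F4+(F5*F6)); result (-8*s^5 + 32*s^4 + 2*s^3 - 92*s^2 + 30*s + 36)/(16*s^5 + 24*s^4 - 206*s^3 - 37*s^2 + 227*s - 114)
T(s) is the step-4 result (common factors already cancelled). Leading coefficient of the denominator: 16. Divide through by 16 for the monic polynomial.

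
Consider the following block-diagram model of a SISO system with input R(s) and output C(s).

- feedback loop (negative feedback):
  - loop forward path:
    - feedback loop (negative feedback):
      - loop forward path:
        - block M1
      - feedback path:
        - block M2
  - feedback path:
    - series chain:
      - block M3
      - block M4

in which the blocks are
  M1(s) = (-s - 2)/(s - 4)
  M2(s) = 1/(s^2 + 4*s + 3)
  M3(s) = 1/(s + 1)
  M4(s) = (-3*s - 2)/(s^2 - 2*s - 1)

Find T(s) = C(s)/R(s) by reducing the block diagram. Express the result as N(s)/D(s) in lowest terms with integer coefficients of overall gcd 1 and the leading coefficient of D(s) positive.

1. reduce the feedback loop with forward M1 and return M2; result (-s^3 - 6*s^2 - 11*s - 6)/(s^3 - 14*s - 14)
2. combine M3, M4 in series; result (-3*s - 2)/(s^3 - s^2 - 3*s - 1)
3. apply the feedback formula to [M1/(1+M1*M2)], (M3*M4); the result is T(s) itself (integer coefficients, no common factor, positive leading denominator coefficient)

Hence the answer: (-s^5 - 4*s^4 + 2*s^3 + 22*s^2 + 23*s + 6)/(s^5 - 2*s^4 - 12*s^3 + 31*s^2 + 70*s + 26)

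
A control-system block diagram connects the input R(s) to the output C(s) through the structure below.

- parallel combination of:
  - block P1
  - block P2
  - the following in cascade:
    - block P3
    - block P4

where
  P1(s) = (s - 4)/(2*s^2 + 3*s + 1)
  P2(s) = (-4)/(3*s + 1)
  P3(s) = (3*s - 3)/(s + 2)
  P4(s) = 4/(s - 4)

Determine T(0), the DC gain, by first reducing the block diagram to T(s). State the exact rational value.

First reduce the diagram to T(s).

Step 1: multiply P3, P4 (series) = (12*s - 12)/(s^2 - 2*s - 8)
Step 2: sum the parallel branches P1, P2, (P3*P4) = (67*s^4 + 47*s^3 + 18*s^2 + 140*s + 52)/(6*s^5 - s^4 - 64*s^3 - 99*s^2 - 50*s - 8)
Step 2 gives the overall T(s). Then T(0) = 52/(-8) = -13/2.

Answer: -13/2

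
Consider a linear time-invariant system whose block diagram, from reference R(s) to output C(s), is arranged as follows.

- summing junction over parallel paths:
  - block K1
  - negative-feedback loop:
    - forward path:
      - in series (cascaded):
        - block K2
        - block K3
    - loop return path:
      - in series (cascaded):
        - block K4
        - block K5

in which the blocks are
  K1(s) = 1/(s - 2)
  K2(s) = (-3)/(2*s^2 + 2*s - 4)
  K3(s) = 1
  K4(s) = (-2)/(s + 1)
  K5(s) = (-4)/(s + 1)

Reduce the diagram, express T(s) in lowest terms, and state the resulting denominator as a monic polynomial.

Step 1. cascade K2, K3: (-3)/(2*s^2 + 2*s - 4)
Step 2. combine K4, K5 in series: 8/(s^2 + 2*s + 1)
Step 3. reduce the feedback loop with forward (K2*K3) and return (K4*K5): (-3*s^2 - 6*s - 3)/(2*s^4 + 6*s^3 + 2*s^2 - 6*s - 28)
Step 4. sum the parallel branches K1, [(K2*K3)/(1+(K2*K3)*(K4*K5))]: (2*s^4 + 3*s^3 + 2*s^2 + 3*s - 22)/(2*s^5 + 2*s^4 - 10*s^3 - 10*s^2 - 16*s + 56)
T(s) is the step-4 result (common factors already cancelled). Leading coefficient of the denominator: 2. Divide through by 2 for the monic polynomial.

Hence the answer: s^5 + s^4 - 5*s^3 - 5*s^2 - 8*s + 28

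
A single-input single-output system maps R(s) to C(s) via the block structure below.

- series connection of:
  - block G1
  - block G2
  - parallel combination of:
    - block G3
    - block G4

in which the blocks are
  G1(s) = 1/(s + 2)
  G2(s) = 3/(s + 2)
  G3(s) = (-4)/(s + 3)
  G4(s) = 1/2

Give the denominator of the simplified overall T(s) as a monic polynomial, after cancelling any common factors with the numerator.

1. reduce the parallel group G3, G4 gives (s - 5)/(2*s + 6)
2. series reduction of G1, G2, (G3+G4) gives (3*s - 15)/(2*s^3 + 14*s^2 + 32*s + 24)
No further cancellation is possible in the step-2 result, so that is T(s). Its denominator becomes monic after dividing by the leading coefficient 2.

Hence the answer: s^3 + 7*s^2 + 16*s + 12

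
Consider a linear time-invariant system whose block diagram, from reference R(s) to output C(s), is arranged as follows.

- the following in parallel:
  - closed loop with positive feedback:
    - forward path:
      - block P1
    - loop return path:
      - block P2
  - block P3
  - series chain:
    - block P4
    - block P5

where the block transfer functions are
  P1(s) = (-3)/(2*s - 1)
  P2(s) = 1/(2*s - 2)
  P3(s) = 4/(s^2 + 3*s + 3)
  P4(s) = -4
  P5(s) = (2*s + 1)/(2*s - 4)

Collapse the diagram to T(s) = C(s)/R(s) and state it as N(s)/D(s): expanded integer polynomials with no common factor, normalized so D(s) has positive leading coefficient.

(1) apply the feedback formula to P1, P2 -> (6 - 6*s)/(4*s^2 - 6*s + 5)
(2) cascade P4, P5 -> (-4*s - 2)/(s - 2)
(3) add [P1/(1-P1*P2)], P3, (P4*P5) (parallel), which is the overall transfer function T(s) = C(s)/R(s) in lowest terms

Final answer: (-16*s^5 - 38*s^4 + 8*s^3 - 18*s^2 + 32*s - 106)/(4*s^5 - 2*s^4 - 13*s^3 - s^2 + 21*s - 30)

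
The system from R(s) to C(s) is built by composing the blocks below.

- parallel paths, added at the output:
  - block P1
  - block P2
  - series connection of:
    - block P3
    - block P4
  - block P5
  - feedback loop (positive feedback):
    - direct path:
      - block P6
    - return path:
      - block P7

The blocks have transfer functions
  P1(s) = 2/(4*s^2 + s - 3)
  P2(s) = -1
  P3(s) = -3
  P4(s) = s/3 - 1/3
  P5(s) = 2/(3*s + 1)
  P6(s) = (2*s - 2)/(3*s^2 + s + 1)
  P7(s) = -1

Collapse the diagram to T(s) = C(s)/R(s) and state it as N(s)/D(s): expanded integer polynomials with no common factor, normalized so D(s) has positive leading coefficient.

Reducing step by step:

Step 1: combine P3, P4 in series gives 1 - s
Step 2: close the feedback loop around P6, P7 gives (2*s - 2)/(3*s^2 + 3*s - 1)
Step 3: parallel reduction of P1, P2, (P3*P4), P5, [P6/(1-P6*P7)] - this is the overall T(s), already in the required normalized form

Answer: (-36*s^6 - 57*s^5 + 63*s^4 + 78*s^3 - 25*s^2 - 13*s + 10)/(36*s^5 + 57*s^4 - 15*s^3 - 40*s^2 - s + 3)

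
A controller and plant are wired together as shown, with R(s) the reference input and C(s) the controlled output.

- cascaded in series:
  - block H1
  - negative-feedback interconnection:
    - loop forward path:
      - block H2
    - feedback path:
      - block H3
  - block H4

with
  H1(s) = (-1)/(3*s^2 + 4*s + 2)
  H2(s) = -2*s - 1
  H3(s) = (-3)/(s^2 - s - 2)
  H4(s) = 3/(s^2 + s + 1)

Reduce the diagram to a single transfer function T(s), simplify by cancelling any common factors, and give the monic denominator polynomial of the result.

Step 1: apply the feedback formula to H2, H3, giving (-2*s^3 + s^2 + 5*s + 2)/(s^2 + 5*s + 1)
Step 2: series reduction of H1, [H2/(1+H2*H3)], H4, giving (6*s^3 - 3*s^2 - 15*s - 6)/(3*s^6 + 22*s^5 + 47*s^4 + 58*s^3 + 41*s^2 + 16*s + 2)
T(s) is the step-2 result (common factors already cancelled). Leading coefficient of the denominator: 3. Divide through by 3 for the monic polynomial.

Answer: s^6 + 22*s^5/3 + 47*s^4/3 + 58*s^3/3 + 41*s^2/3 + 16*s/3 + 2/3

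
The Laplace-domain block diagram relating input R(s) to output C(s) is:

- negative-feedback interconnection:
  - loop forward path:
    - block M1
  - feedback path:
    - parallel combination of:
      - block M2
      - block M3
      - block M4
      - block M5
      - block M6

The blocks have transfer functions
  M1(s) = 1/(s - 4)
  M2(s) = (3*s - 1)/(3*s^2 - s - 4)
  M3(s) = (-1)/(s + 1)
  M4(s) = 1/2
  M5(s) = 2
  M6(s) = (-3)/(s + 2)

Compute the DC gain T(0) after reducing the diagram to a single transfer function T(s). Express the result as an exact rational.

The answer is -4/15.

Reasoning:
Step 1: parallel reduction of M2, M3, M4, M5, M6 = (15*s^3 + 7*s^2 - 18*s - 4)/(6*s^3 + 10*s^2 - 12*s - 16)
Step 2: apply the feedback formula to M1, (M2+M3+M4+M5+M6) = (6*s^3 + 10*s^2 - 12*s - 16)/(6*s^4 + s^3 - 45*s^2 + 14*s + 60)
DC gain: substitute s = 0 into T(s) from step 2: T(0) = -16/60 = -4/15.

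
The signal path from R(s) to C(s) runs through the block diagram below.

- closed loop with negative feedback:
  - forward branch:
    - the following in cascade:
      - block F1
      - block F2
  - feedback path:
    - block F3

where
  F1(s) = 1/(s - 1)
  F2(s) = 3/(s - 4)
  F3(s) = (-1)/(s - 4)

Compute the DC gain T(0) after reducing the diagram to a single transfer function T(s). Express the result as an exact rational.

First reduce the diagram to T(s).

Step 1 - cascade F1, F2: 3/(s^2 - 5*s + 4)
Step 2 - apply the feedback formula to (F1*F2), F3: (3*s - 12)/(s^3 - 9*s^2 + 24*s - 19)
Step 2 gives the overall T(s). Then T(0) = -12/(-19) = 12/19.

Answer: 12/19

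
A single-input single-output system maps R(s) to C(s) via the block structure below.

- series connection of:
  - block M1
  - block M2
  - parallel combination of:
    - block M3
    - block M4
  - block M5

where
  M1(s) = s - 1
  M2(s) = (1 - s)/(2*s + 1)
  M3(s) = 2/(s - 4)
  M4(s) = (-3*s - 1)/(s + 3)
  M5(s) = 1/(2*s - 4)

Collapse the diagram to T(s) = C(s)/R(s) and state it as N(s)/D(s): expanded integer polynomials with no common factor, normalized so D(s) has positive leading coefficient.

1. reduce the parallel group M3, M4, giving (-3*s^2 + 13*s + 10)/(s^2 - s - 12)
2. combine M1, M2, (M3+M4), M5 in series - this is the overall T(s), already in the required normalized form

Answer: (3*s^4 - 19*s^3 + 19*s^2 + 7*s - 10)/(4*s^4 - 10*s^3 - 46*s^2 + 76*s + 48)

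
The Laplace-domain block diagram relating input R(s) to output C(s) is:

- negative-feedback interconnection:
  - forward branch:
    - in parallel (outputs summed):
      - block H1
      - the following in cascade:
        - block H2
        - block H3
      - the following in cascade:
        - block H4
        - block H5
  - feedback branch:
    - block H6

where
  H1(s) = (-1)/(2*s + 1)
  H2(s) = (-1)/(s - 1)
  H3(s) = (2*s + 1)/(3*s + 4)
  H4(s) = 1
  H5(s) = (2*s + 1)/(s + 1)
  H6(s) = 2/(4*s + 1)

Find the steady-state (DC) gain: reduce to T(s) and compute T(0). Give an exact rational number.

First reduce the diagram to T(s).

Step 1 - combine H2, H3 in series gives (-2*s - 1)/(3*s^2 + s - 4)
Step 2 - cascade H4, H5 gives (2*s + 1)/(s + 1)
Step 3 - reduce the parallel group H1, (H2*H3), (H4*H5) gives (12*s^4 + 9*s^3 - 21*s^2 - 17*s - 1)/(6*s^4 + 11*s^3 - 2*s^2 - 11*s - 4)
Step 4 - close the feedback loop around (H1+(H2*H3)+(H4*H5)), H6 gives (48*s^5 + 48*s^4 - 75*s^3 - 89*s^2 - 21*s - 1)/(24*s^5 + 74*s^4 + 21*s^3 - 88*s^2 - 61*s - 6)
DC gain: substitute s = 0 into T(s) from step 4: T(0) = -1/(-6) = 1/6.

Answer: 1/6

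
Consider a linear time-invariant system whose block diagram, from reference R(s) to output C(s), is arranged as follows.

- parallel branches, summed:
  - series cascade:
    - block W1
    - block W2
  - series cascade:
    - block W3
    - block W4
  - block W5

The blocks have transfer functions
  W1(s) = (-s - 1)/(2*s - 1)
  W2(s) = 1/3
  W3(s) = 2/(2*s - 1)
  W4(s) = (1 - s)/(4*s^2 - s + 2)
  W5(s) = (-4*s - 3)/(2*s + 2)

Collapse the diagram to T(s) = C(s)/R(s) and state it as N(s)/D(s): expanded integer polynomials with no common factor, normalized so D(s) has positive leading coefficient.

(1) series reduction of W1, W2 = (-s - 1)/(6*s - 3)
(2) combine W3, W4 in series = (2 - 2*s)/(8*s^3 - 6*s^2 + 5*s - 2)
(3) reduce the parallel group (W1*W2), (W3*W4), W5: this yields T(s), and no further normalization is needed

Hence the answer: (-104*s^4 - 14*s^3 - 26*s^2 - 27*s + 26)/(48*s^4 + 12*s^3 - 6*s^2 + 18*s - 12)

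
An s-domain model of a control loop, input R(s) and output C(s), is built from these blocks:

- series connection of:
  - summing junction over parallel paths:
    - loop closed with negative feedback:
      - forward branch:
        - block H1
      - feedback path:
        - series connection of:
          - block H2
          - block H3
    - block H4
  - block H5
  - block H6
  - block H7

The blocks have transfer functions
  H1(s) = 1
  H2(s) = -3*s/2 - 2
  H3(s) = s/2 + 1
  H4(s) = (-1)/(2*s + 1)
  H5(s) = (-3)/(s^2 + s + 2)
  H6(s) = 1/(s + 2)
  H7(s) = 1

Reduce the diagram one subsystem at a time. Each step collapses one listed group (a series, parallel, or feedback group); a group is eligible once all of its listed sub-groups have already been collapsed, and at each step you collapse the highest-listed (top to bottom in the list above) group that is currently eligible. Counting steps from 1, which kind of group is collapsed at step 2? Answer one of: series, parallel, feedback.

The answer is feedback.

Reasoning:
(1) cascade H2, H3
(2) apply the feedback formula to H1, (H2*H3)
(3) sum the parallel branches [H1/(1+H1*(H2*H3))], H4
(4) multiply ([H1/(1+H1*(H2*H3))]+H4), H5, H6, H7 (series)
At step 2 the group reduced is feedback.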